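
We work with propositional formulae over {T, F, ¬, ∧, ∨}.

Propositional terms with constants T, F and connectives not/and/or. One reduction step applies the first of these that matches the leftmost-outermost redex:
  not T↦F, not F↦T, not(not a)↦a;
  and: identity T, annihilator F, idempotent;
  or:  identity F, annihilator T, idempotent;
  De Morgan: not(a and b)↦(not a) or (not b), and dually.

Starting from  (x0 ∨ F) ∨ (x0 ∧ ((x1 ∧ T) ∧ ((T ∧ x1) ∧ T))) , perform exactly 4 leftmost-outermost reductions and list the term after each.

  start: (x0 ∨ F) ∨ (x0 ∧ ((x1 ∧ T) ∧ ((T ∧ x1) ∧ T)))
  [1] x0 ∨ (x0 ∧ ((x1 ∧ T) ∧ ((T ∧ x1) ∧ T)))
  [2] x0 ∨ (x0 ∧ (x1 ∧ ((T ∧ x1) ∧ T)))
  [3] x0 ∨ (x0 ∧ (x1 ∧ (T ∧ x1)))
  [4] x0 ∨ (x0 ∧ (x1 ∧ x1))

Answer: after 4 steps: x0 ∨ (x0 ∧ (x1 ∧ x1))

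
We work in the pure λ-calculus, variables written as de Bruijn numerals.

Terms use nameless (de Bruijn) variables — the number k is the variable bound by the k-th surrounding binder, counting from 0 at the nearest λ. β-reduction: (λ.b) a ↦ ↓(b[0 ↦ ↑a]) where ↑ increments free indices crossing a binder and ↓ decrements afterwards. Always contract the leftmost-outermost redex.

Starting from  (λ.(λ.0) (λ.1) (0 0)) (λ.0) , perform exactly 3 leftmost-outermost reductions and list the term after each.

  start: (λ.(λ.0) (λ.1) (0 0)) (λ.0)
  step 1: (λ.0) (λ.λ.0) ((λ.0) (λ.0))
  step 2: (λ.λ.0) ((λ.0) (λ.0))
  step 3: λ.0

Answer: after 3 steps: λ.0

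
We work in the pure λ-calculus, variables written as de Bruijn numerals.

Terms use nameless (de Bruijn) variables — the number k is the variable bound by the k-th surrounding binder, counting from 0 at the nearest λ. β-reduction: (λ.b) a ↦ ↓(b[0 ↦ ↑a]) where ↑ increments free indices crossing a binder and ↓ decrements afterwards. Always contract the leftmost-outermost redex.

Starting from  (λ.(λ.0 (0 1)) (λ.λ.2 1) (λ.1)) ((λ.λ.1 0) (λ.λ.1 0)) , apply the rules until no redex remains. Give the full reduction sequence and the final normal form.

Answer: normal form = λ.λ.λ.1 0  (in 15 steps)

Reduction:
  start: (λ.(λ.0 (0 1)) (λ.λ.2 1) (λ.1)) ((λ.λ.1 0) (λ.λ.1 0))
  →1  (λ.0 (0 ((λ.λ.1 0) (λ.λ.1 0)))) (λ.λ.(λ.λ.1 0) (λ.λ.1 0) 1) (λ.(λ.λ.1 0) (λ.λ.1 0))
  →2  (λ.λ.(λ.λ.1 0) (λ.λ.1 0) 1) ((λ.λ.(λ.λ.1 0) (λ.λ.1 0) 1) ((λ.λ.1 0) (λ.λ.1 0))) (λ.(λ.λ.1 0) (λ.λ.1 0))
  →3  (λ.(λ.λ.1 0) (λ.λ.1 0) ((λ.λ.(λ.λ.1 0) (λ.λ.1 0) 1) ((λ.λ.1 0) (λ.λ.1 0)))) (λ.(λ.λ.1 0) (λ.λ.1 0))
  →4  (λ.λ.1 0) (λ.λ.1 0) ((λ.λ.(λ.λ.1 0) (λ.λ.1 0) 1) ((λ.λ.1 0) (λ.λ.1 0)))
  →5  (λ.(λ.λ.1 0) 0) ((λ.λ.(λ.λ.1 0) (λ.λ.1 0) 1) ((λ.λ.1 0) (λ.λ.1 0)))
  →6  (λ.λ.1 0) ((λ.λ.(λ.λ.1 0) (λ.λ.1 0) 1) ((λ.λ.1 0) (λ.λ.1 0)))
  →7  λ.(λ.λ.(λ.λ.1 0) (λ.λ.1 0) 1) ((λ.λ.1 0) (λ.λ.1 0)) 0
  →8  λ.(λ.(λ.λ.1 0) (λ.λ.1 0) ((λ.λ.1 0) (λ.λ.1 0))) 0
  →9  λ.(λ.λ.1 0) (λ.λ.1 0) ((λ.λ.1 0) (λ.λ.1 0))
  →10  λ.(λ.(λ.λ.1 0) 0) ((λ.λ.1 0) (λ.λ.1 0))
  →11  λ.(λ.λ.1 0) ((λ.λ.1 0) (λ.λ.1 0))
  →12  λ.λ.(λ.λ.1 0) (λ.λ.1 0) 0
  →13  λ.λ.(λ.(λ.λ.1 0) 0) 0
  →14  λ.λ.(λ.λ.1 0) 0
  →15  λ.λ.λ.1 0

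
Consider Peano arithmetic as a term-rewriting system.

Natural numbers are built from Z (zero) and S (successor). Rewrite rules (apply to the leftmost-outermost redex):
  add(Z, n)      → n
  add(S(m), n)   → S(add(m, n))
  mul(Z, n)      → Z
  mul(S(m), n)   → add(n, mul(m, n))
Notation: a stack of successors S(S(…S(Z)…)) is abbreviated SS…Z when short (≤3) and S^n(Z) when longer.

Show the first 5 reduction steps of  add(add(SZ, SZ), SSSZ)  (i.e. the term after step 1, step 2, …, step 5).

  start: add(add(SZ, SZ), SSSZ)
  →1  add(S(add(Z, SZ)), SSSZ)
  →2  S(add(add(Z, SZ), SSSZ))
  →3  S(add(SZ, SSSZ))
  →4  S(S(add(Z, SSSZ)))
  →5  S^5(Z)

Answer: after 5 steps: S^5(Z)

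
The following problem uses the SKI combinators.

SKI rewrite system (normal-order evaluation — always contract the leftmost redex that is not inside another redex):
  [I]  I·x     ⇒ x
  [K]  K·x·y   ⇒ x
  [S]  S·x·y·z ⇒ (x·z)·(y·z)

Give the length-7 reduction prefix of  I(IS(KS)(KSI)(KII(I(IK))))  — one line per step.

  start: I(IS(KS)(KSI)(KII(I(IK))))
  →1  IS(KS)(KSI)(KII(I(IK)))
  →2  S(KS)(KSI)(KII(I(IK)))
  →3  KS(KII(I(IK)))(KSI(KII(I(IK))))
  →4  S(KSI(KII(I(IK))))
  →5  S(S(KII(I(IK))))
  →6  S(S(I(I(IK))))
  →7  S(S(I(IK)))

Answer: after 7 steps: S(S(I(IK)))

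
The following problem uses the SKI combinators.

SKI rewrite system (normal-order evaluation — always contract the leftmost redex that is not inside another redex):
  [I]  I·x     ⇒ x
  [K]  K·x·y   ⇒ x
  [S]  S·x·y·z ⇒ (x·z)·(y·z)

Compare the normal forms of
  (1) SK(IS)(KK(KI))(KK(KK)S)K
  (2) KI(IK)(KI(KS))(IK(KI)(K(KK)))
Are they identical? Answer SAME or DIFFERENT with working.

Answer: DIFFERENT — A ⇓ KS, B ⇓ KI

Derivation:
Term A:
  start: SK(IS)(KK(KI))(KK(KK)S)K
  step 1: K(KK(KI))(IS(KK(KI)))(KK(KK)S)K
  step 2: KK(KI)(KK(KK)S)K
  step 3: K(KK(KK)S)K
  step 4: KK(KK)S
  step 5: KS

Term B:
  start: KI(IK)(KI(KS))(IK(KI)(K(KK)))
  step 1: I(KI(KS))(IK(KI)(K(KK)))
  step 2: KI(KS)(IK(KI)(K(KK)))
  step 3: I(IK(KI)(K(KK)))
  step 4: IK(KI)(K(KK))
  step 5: K(KI)(K(KK))
  step 6: KI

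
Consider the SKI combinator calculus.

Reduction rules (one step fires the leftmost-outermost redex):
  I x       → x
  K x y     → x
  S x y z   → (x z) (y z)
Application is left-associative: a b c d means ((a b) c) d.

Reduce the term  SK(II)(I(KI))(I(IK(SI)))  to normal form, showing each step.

Answer: normal form = I  (in 4 steps)

Working:
  start: SK(II)(I(KI))(I(IK(SI)))
  step 1: K(I(KI))(II(I(KI)))(I(IK(SI)))
  step 2: I(KI)(I(IK(SI)))
  step 3: KI(I(IK(SI)))
  step 4: I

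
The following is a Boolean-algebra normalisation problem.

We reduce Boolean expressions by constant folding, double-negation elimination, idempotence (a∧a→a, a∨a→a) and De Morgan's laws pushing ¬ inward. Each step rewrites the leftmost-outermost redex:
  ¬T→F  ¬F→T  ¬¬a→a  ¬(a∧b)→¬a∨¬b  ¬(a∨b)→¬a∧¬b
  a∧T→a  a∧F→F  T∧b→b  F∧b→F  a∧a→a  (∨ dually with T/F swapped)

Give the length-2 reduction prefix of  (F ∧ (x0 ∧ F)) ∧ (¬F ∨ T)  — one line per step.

  start: (F ∧ (x0 ∧ F)) ∧ (¬F ∨ T)
  [1] F ∧ (¬F ∨ T)
  [2] F

Answer: after 2 steps: F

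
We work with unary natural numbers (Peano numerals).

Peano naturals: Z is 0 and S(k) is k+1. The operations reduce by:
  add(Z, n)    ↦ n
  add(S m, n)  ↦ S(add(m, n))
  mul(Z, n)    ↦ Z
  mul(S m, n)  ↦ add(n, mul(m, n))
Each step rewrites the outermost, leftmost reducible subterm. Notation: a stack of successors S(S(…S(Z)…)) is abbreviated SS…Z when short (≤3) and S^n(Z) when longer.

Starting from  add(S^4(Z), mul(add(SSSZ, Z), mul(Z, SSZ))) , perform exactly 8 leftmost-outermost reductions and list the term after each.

Answer: after 8 steps: S(S(S(S(add(Z, mul(add(SSZ, Z), mul(Z, SSZ)))))))

Derivation:
  start: add(S^4(Z), mul(add(SSSZ, Z), mul(Z, SSZ)))
  →1  S(add(SSSZ, mul(add(SSSZ, Z), mul(Z, SSZ))))
  →2  S(S(add(SSZ, mul(add(SSSZ, Z), mul(Z, SSZ)))))
  →3  S(S(S(add(SZ, mul(add(SSSZ, Z), mul(Z, SSZ))))))
  →4  S(S(S(S(add(Z, mul(add(SSSZ, Z), mul(Z, SSZ)))))))
  →5  S(S(S(S(mul(add(SSSZ, Z), mul(Z, SSZ))))))
  →6  S(S(S(S(mul(S(add(SSZ, Z)), mul(Z, SSZ))))))
  →7  S(S(S(S(add(mul(Z, SSZ), mul(add(SSZ, Z), mul(Z, SSZ)))))))
  →8  S(S(S(S(add(Z, mul(add(SSZ, Z), mul(Z, SSZ)))))))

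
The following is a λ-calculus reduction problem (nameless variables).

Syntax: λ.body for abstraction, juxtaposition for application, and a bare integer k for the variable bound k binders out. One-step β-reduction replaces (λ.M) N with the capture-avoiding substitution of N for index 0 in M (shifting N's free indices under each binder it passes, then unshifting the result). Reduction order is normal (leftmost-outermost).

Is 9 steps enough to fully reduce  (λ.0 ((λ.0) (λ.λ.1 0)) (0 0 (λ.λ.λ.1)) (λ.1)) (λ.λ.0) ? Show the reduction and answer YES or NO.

Answer: YES — reaches normal form λ.λ.1 in 6 ≤ 9 steps

Working:
  start: (λ.0 ((λ.0) (λ.λ.1 0)) (0 0 (λ.λ.λ.1)) (λ.1)) (λ.λ.0)
  →1  (λ.λ.0) ((λ.0) (λ.λ.1 0)) ((λ.λ.0) (λ.λ.0) (λ.λ.λ.1)) (λ.λ.λ.0)
  →2  (λ.0) ((λ.λ.0) (λ.λ.0) (λ.λ.λ.1)) (λ.λ.λ.0)
  →3  (λ.λ.0) (λ.λ.0) (λ.λ.λ.1) (λ.λ.λ.0)
  →4  (λ.0) (λ.λ.λ.1) (λ.λ.λ.0)
  →5  (λ.λ.λ.1) (λ.λ.λ.0)
  →6  λ.λ.1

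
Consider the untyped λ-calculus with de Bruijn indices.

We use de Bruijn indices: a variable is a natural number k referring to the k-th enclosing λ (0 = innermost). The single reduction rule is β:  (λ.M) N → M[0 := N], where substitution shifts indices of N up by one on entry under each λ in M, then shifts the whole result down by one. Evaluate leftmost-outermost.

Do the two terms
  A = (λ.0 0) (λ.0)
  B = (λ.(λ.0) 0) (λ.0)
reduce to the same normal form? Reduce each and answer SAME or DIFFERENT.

Term A:
  start: (λ.0 0) (λ.0)
  [1] (λ.0) (λ.0)
  [2] λ.0

Term B:
  start: (λ.(λ.0) 0) (λ.0)
  [1] (λ.0) (λ.0)
  [2] λ.0

Answer: SAME — A ⇓ λ.0, B ⇓ λ.0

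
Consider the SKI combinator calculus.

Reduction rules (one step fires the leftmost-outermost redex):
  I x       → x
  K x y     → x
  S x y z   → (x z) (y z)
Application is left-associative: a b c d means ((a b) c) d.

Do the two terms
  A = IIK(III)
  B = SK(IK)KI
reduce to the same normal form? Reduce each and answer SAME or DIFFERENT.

Answer: SAME — A ⇓ KI, B ⇓ KI

Reduction:
Term A:
  start: IIK(III)
  →1  IK(III)
  →2  K(III)
  →3  K(II)
  →4  KI

Term B:
  start: SK(IK)KI
  →1  KK(IKK)I
  →2  KI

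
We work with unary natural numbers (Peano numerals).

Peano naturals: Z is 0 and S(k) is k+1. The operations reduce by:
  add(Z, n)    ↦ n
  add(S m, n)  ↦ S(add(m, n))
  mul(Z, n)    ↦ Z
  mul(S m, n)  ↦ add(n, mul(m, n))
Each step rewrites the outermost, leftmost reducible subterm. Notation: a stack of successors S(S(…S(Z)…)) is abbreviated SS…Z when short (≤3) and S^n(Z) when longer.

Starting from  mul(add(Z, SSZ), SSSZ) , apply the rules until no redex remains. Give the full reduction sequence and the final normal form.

Answer: normal form = S^6(Z)  (in 12 steps)

Derivation:
  start: mul(add(Z, SSZ), SSSZ)
  [1] mul(SSZ, SSSZ)
  [2] add(SSSZ, mul(SZ, SSSZ))
  [3] S(add(SSZ, mul(SZ, SSSZ)))
  [4] S(S(add(SZ, mul(SZ, SSSZ))))
  [5] S(S(S(add(Z, mul(SZ, SSSZ)))))
  [6] S(S(S(mul(SZ, SSSZ))))
  [7] S(S(S(add(SSSZ, mul(Z, SSSZ)))))
  [8] S(S(S(S(add(SSZ, mul(Z, SSSZ))))))
  [9] S(S(S(S(S(add(SZ, mul(Z, SSSZ)))))))
  [10] S(S(S(S(S(S(add(Z, mul(Z, SSSZ))))))))
  [11] S(S(S(S(S(S(mul(Z, SSSZ)))))))
  [12] S^6(Z)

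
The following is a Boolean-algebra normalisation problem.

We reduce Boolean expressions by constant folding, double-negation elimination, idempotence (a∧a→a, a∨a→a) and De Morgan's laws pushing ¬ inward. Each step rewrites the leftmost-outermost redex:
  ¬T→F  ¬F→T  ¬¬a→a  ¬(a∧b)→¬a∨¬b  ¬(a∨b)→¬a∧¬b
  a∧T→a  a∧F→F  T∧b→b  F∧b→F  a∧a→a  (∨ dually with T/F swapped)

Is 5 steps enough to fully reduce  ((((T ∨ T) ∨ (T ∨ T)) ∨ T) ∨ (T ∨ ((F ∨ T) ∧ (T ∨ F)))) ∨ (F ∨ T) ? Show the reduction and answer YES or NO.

  start: ((((T ∨ T) ∨ (T ∨ T)) ∨ T) ∨ (T ∨ ((F ∨ T) ∧ (T ∨ F)))) ∨ (F ∨ T)
  [1] (T ∨ (T ∨ ((F ∨ T) ∧ (T ∨ F)))) ∨ (F ∨ T)
  [2] T ∨ (F ∨ T)
  [3] T

Answer: YES — reaches normal form T in 3 ≤ 5 steps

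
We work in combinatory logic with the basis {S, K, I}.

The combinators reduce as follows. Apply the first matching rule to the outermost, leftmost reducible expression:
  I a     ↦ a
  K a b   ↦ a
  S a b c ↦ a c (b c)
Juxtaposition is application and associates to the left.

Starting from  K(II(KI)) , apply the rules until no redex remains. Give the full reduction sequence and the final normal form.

  start: K(II(KI))
  step 1: K(I(KI))
  step 2: K(KI)

Answer: normal form = K(KI)  (in 2 steps)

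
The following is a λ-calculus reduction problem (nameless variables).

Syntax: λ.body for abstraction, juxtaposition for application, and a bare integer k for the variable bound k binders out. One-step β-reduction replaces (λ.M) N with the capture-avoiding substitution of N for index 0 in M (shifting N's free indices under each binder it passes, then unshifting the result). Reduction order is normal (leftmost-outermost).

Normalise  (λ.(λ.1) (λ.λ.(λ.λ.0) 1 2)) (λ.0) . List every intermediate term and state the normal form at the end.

  start: (λ.(λ.1) (λ.λ.(λ.λ.0) 1 2)) (λ.0)
  [1] (λ.λ.0) (λ.λ.(λ.λ.0) 1 (λ.0))
  [2] λ.0

Answer: normal form = λ.0  (in 2 steps)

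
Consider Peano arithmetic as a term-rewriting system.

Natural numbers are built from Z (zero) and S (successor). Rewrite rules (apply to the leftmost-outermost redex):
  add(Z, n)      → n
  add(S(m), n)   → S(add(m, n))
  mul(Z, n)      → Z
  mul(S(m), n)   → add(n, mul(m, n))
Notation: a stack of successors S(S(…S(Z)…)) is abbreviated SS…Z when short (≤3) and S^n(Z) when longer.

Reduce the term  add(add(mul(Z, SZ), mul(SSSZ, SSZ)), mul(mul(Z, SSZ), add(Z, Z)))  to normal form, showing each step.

  start: add(add(mul(Z, SZ), mul(SSSZ, SSZ)), mul(mul(Z, SSZ), add(Z, Z)))
  →1  add(add(Z, mul(SSSZ, SSZ)), mul(mul(Z, SSZ), add(Z, Z)))
  →2  add(mul(SSSZ, SSZ), mul(mul(Z, SSZ), add(Z, Z)))
  →3  add(add(SSZ, mul(SSZ, SSZ)), mul(mul(Z, SSZ), add(Z, Z)))
  →4  add(S(add(SZ, mul(SSZ, SSZ))), mul(mul(Z, SSZ), add(Z, Z)))
  →5  S(add(add(SZ, mul(SSZ, SSZ)), mul(mul(Z, SSZ), add(Z, Z))))
  →6  S(add(S(add(Z, mul(SSZ, SSZ))), mul(mul(Z, SSZ), add(Z, Z))))
  →7  S(S(add(add(Z, mul(SSZ, SSZ)), mul(mul(Z, SSZ), add(Z, Z)))))
  →8  S(S(add(mul(SSZ, SSZ), mul(mul(Z, SSZ), add(Z, Z)))))
  →9  S(S(add(add(SSZ, mul(SZ, SSZ)), mul(mul(Z, SSZ), add(Z, Z)))))
  →10  S(S(add(S(add(SZ, mul(SZ, SSZ))), mul(mul(Z, SSZ), add(Z, Z)))))
  →11  S(S(S(add(add(SZ, mul(SZ, SSZ)), mul(mul(Z, SSZ), add(Z, Z))))))
  →12  S(S(S(add(S(add(Z, mul(SZ, SSZ))), mul(mul(Z, SSZ), add(Z, Z))))))
  →13  S(S(S(S(add(add(Z, mul(SZ, SSZ)), mul(mul(Z, SSZ), add(Z, Z)))))))
  →14  S(S(S(S(add(mul(SZ, SSZ), mul(mul(Z, SSZ), add(Z, Z)))))))
  →15  S(S(S(S(add(add(SSZ, mul(Z, SSZ)), mul(mul(Z, SSZ), add(Z, Z)))))))
  →16  S(S(S(S(add(S(add(SZ, mul(Z, SSZ))), mul(mul(Z, SSZ), add(Z, Z)))))))
  →17  S(S(S(S(S(add(add(SZ, mul(Z, SSZ)), mul(mul(Z, SSZ), add(Z, Z))))))))
  →18  S(S(S(S(S(add(S(add(Z, mul(Z, SSZ))), mul(mul(Z, SSZ), add(Z, Z))))))))
  →19  S(S(S(S(S(S(add(add(Z, mul(Z, SSZ)), mul(mul(Z, SSZ), add(Z, Z)))))))))
  →20  S(S(S(S(S(S(add(mul(Z, SSZ), mul(mul(Z, SSZ), add(Z, Z)))))))))
  →21  S(S(S(S(S(S(add(Z, mul(mul(Z, SSZ), add(Z, Z)))))))))
  →22  S(S(S(S(S(S(mul(mul(Z, SSZ), add(Z, Z))))))))
  →23  S(S(S(S(S(S(mul(Z, add(Z, Z))))))))
  →24  S^6(Z)

Answer: normal form = S^6(Z)  (in 24 steps)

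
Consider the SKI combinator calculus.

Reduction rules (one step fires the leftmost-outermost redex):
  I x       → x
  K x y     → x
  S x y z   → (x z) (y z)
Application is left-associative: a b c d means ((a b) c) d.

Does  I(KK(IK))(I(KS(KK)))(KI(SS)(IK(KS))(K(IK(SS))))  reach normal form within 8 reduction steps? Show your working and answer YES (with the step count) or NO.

Answer: YES — reaches normal form S in 5 ≤ 8 steps

Derivation:
  start: I(KK(IK))(I(KS(KK)))(KI(SS)(IK(KS))(K(IK(SS))))
  →1  KK(IK)(I(KS(KK)))(KI(SS)(IK(KS))(K(IK(SS))))
  →2  K(I(KS(KK)))(KI(SS)(IK(KS))(K(IK(SS))))
  →3  I(KS(KK))
  →4  KS(KK)
  →5  S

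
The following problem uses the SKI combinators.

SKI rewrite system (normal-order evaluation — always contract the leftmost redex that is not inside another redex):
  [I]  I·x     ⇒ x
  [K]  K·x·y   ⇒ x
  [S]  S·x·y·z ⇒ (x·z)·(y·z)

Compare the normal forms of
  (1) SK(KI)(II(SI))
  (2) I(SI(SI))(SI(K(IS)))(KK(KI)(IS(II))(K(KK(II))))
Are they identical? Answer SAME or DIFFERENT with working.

Answer: DIFFERENT — A ⇓ SI, B ⇓ S(SS)(SI)

Reduction:
Term A:
  start: SK(KI)(II(SI))
  →1  K(II(SI))(KI(II(SI)))
  →2  II(SI)
  →3  I(SI)
  →4  SI

Term B:
  start: I(SI(SI))(SI(K(IS)))(KK(KI)(IS(II))(K(KK(II))))
  →1  SI(SI)(SI(K(IS)))(KK(KI)(IS(II))(K(KK(II))))
  →2  I(SI(K(IS)))(SI(SI(K(IS))))(KK(KI)(IS(II))(K(KK(II))))
  →3  SI(K(IS))(SI(SI(K(IS))))(KK(KI)(IS(II))(K(KK(II))))
  →4  I(SI(SI(K(IS))))(K(IS)(SI(SI(K(IS)))))(KK(KI)(IS(II))(K(KK(II))))
  →5  SI(SI(K(IS)))(K(IS)(SI(SI(K(IS)))))(KK(KI)(IS(II))(K(KK(II))))
  →6  I(K(IS)(SI(SI(K(IS)))))(SI(K(IS))(K(IS)(SI(SI(K(IS))))))(KK(KI)(IS(II))(K(KK(II))))
  →7  K(IS)(SI(SI(K(IS))))(SI(K(IS))(K(IS)(SI(SI(K(IS))))))(KK(KI)(IS(II))(K(KK(II))))
  →8  IS(SI(K(IS))(K(IS)(SI(SI(K(IS))))))(KK(KI)(IS(II))(K(KK(II))))
  →9  S(SI(K(IS))(K(IS)(SI(SI(K(IS))))))(KK(KI)(IS(II))(K(KK(II))))
  →10  S(I(K(IS)(SI(SI(K(IS)))))(K(IS)(K(IS)(SI(SI(K(IS)))))))(KK(KI)(IS(II))(K(KK(II))))
  →11  S(K(IS)(SI(SI(K(IS))))(K(IS)(K(IS)(SI(SI(K(IS)))))))(KK(KI)(IS(II))(K(KK(II))))
  →12  S(IS(K(IS)(K(IS)(SI(SI(K(IS)))))))(KK(KI)(IS(II))(K(KK(II))))
  →13  S(S(K(IS)(K(IS)(SI(SI(K(IS)))))))(KK(KI)(IS(II))(K(KK(II))))
  →14  S(S(IS))(KK(KI)(IS(II))(K(KK(II))))
  →15  S(SS)(KK(KI)(IS(II))(K(KK(II))))
  →16  S(SS)(K(IS(II))(K(KK(II))))
  →17  S(SS)(IS(II))
  →18  S(SS)(S(II))
  →19  S(SS)(SI)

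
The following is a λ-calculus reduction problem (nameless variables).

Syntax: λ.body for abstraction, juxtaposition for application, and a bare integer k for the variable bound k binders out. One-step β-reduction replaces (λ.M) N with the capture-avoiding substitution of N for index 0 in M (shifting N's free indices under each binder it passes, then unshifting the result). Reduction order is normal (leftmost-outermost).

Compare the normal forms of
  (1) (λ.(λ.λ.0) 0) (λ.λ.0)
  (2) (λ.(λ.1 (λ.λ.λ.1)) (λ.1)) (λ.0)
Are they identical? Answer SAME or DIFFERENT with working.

Answer: DIFFERENT — A ⇓ λ.0, B ⇓ λ.λ.λ.1

Reduction:
Term A:
  start: (λ.(λ.λ.0) 0) (λ.λ.0)
  step 1: (λ.λ.0) (λ.λ.0)
  step 2: λ.0

Term B:
  start: (λ.(λ.1 (λ.λ.λ.1)) (λ.1)) (λ.0)
  step 1: (λ.(λ.0) (λ.λ.λ.1)) (λ.λ.0)
  step 2: (λ.0) (λ.λ.λ.1)
  step 3: λ.λ.λ.1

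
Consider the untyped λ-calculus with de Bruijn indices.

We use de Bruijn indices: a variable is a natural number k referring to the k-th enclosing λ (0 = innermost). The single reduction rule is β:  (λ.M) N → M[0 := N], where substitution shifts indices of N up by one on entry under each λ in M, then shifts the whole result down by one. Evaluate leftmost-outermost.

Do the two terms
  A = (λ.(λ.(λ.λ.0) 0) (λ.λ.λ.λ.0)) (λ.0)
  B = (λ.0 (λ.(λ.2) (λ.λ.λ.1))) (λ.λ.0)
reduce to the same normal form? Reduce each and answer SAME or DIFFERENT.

Term A:
  start: (λ.(λ.(λ.λ.0) 0) (λ.λ.λ.λ.0)) (λ.0)
  [1] (λ.(λ.λ.0) 0) (λ.λ.λ.λ.0)
  [2] (λ.λ.0) (λ.λ.λ.λ.0)
  [3] λ.0

Term B:
  start: (λ.0 (λ.(λ.2) (λ.λ.λ.1))) (λ.λ.0)
  [1] (λ.λ.0) (λ.(λ.λ.λ.0) (λ.λ.λ.1))
  [2] λ.0

Answer: SAME — A ⇓ λ.0, B ⇓ λ.0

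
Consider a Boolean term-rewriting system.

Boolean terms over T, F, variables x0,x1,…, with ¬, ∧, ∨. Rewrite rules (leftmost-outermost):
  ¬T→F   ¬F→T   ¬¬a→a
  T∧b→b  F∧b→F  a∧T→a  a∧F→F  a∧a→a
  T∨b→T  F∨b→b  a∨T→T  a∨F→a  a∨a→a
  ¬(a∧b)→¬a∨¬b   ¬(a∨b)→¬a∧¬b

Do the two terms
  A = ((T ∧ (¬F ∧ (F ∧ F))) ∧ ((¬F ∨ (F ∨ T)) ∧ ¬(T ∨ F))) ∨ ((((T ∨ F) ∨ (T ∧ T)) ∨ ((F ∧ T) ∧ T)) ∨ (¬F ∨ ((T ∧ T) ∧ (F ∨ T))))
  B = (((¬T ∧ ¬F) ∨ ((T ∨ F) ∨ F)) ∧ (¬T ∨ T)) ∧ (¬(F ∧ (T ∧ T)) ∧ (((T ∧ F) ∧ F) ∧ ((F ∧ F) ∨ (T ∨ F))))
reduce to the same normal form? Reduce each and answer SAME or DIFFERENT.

Answer: DIFFERENT — A ⇓ T, B ⇓ F

Reduction:
Term A:
  start: ((T ∧ (¬F ∧ (F ∧ F))) ∧ ((¬F ∨ (F ∨ T)) ∧ ¬(T ∨ F))) ∨ ((((T ∨ F) ∨ (T ∧ T)) ∨ ((F ∧ T) ∧ T)) ∨ (¬F ∨ ((T ∧ T) ∧ (F ∨ T))))
  [1] ((¬F ∧ (F ∧ F)) ∧ ((¬F ∨ (F ∨ T)) ∧ ¬(T ∨ F))) ∨ ((((T ∨ F) ∨ (T ∧ T)) ∨ ((F ∧ T) ∧ T)) ∨ (¬F ∨ ((T ∧ T) ∧ (F ∨ T))))
  [2] ((T ∧ (F ∧ F)) ∧ ((¬F ∨ (F ∨ T)) ∧ ¬(T ∨ F))) ∨ ((((T ∨ F) ∨ (T ∧ T)) ∨ ((F ∧ T) ∧ T)) ∨ (¬F ∨ ((T ∧ T) ∧ (F ∨ T))))
  [3] ((F ∧ F) ∧ ((¬F ∨ (F ∨ T)) ∧ ¬(T ∨ F))) ∨ ((((T ∨ F) ∨ (T ∧ T)) ∨ ((F ∧ T) ∧ T)) ∨ (¬F ∨ ((T ∧ T) ∧ (F ∨ T))))
  [4] (F ∧ ((¬F ∨ (F ∨ T)) ∧ ¬(T ∨ F))) ∨ ((((T ∨ F) ∨ (T ∧ T)) ∨ ((F ∧ T) ∧ T)) ∨ (¬F ∨ ((T ∧ T) ∧ (F ∨ T))))
  [5] F ∨ ((((T ∨ F) ∨ (T ∧ T)) ∨ ((F ∧ T) ∧ T)) ∨ (¬F ∨ ((T ∧ T) ∧ (F ∨ T))))
  [6] (((T ∨ F) ∨ (T ∧ T)) ∨ ((F ∧ T) ∧ T)) ∨ (¬F ∨ ((T ∧ T) ∧ (F ∨ T)))
  [7] ((T ∨ (T ∧ T)) ∨ ((F ∧ T) ∧ T)) ∨ (¬F ∨ ((T ∧ T) ∧ (F ∨ T)))
  [8] (T ∨ ((F ∧ T) ∧ T)) ∨ (¬F ∨ ((T ∧ T) ∧ (F ∨ T)))
  [9] T ∨ (¬F ∨ ((T ∧ T) ∧ (F ∨ T)))
  [10] T

Term B:
  start: (((¬T ∧ ¬F) ∨ ((T ∨ F) ∨ F)) ∧ (¬T ∨ T)) ∧ (¬(F ∧ (T ∧ T)) ∧ (((T ∧ F) ∧ F) ∧ ((F ∧ F) ∨ (T ∨ F))))
  [1] (((F ∧ ¬F) ∨ ((T ∨ F) ∨ F)) ∧ (¬T ∨ T)) ∧ (¬(F ∧ (T ∧ T)) ∧ (((T ∧ F) ∧ F) ∧ ((F ∧ F) ∨ (T ∨ F))))
  [2] ((F ∨ ((T ∨ F) ∨ F)) ∧ (¬T ∨ T)) ∧ (¬(F ∧ (T ∧ T)) ∧ (((T ∧ F) ∧ F) ∧ ((F ∧ F) ∨ (T ∨ F))))
  [3] (((T ∨ F) ∨ F) ∧ (¬T ∨ T)) ∧ (¬(F ∧ (T ∧ T)) ∧ (((T ∧ F) ∧ F) ∧ ((F ∧ F) ∨ (T ∨ F))))
  [4] ((T ∨ F) ∧ (¬T ∨ T)) ∧ (¬(F ∧ (T ∧ T)) ∧ (((T ∧ F) ∧ F) ∧ ((F ∧ F) ∨ (T ∨ F))))
  [5] (T ∧ (¬T ∨ T)) ∧ (¬(F ∧ (T ∧ T)) ∧ (((T ∧ F) ∧ F) ∧ ((F ∧ F) ∨ (T ∨ F))))
  [6] (¬T ∨ T) ∧ (¬(F ∧ (T ∧ T)) ∧ (((T ∧ F) ∧ F) ∧ ((F ∧ F) ∨ (T ∨ F))))
  [7] T ∧ (¬(F ∧ (T ∧ T)) ∧ (((T ∧ F) ∧ F) ∧ ((F ∧ F) ∨ (T ∨ F))))
  [8] ¬(F ∧ (T ∧ T)) ∧ (((T ∧ F) ∧ F) ∧ ((F ∧ F) ∨ (T ∨ F)))
  [9] (¬F ∨ ¬(T ∧ T)) ∧ (((T ∧ F) ∧ F) ∧ ((F ∧ F) ∨ (T ∨ F)))
  [10] (T ∨ ¬(T ∧ T)) ∧ (((T ∧ F) ∧ F) ∧ ((F ∧ F) ∨ (T ∨ F)))
  [11] T ∧ (((T ∧ F) ∧ F) ∧ ((F ∧ F) ∨ (T ∨ F)))
  [12] ((T ∧ F) ∧ F) ∧ ((F ∧ F) ∨ (T ∨ F))
  [13] F ∧ ((F ∧ F) ∨ (T ∨ F))
  [14] F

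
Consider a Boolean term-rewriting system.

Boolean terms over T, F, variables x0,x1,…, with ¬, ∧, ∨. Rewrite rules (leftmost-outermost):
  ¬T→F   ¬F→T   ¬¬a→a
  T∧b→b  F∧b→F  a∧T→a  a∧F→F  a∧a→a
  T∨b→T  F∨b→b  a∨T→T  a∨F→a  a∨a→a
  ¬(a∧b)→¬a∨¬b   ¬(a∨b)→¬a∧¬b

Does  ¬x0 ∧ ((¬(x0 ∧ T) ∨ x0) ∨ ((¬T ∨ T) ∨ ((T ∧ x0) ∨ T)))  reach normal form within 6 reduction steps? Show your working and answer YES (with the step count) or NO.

  start: ¬x0 ∧ ((¬(x0 ∧ T) ∨ x0) ∨ ((¬T ∨ T) ∨ ((T ∧ x0) ∨ T)))
  →1  ¬x0 ∧ (((¬x0 ∨ ¬T) ∨ x0) ∨ ((¬T ∨ T) ∨ ((T ∧ x0) ∨ T)))
  →2  ¬x0 ∧ (((¬x0 ∨ F) ∨ x0) ∨ ((¬T ∨ T) ∨ ((T ∧ x0) ∨ T)))
  →3  ¬x0 ∧ ((¬x0 ∨ x0) ∨ ((¬T ∨ T) ∨ ((T ∧ x0) ∨ T)))
  →4  ¬x0 ∧ ((¬x0 ∨ x0) ∨ (T ∨ ((T ∧ x0) ∨ T)))
  →5  ¬x0 ∧ ((¬x0 ∨ x0) ∨ T)
  →6  ¬x0 ∧ T

Answer: NO — after 6 steps the term is ¬x0 ∧ T, not yet normal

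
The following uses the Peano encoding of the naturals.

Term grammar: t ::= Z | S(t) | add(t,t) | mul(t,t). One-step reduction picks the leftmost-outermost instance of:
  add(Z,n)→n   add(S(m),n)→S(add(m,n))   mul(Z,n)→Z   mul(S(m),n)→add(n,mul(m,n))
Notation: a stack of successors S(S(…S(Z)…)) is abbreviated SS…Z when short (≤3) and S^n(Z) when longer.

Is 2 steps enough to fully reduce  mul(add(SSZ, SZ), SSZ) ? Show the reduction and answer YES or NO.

Answer: NO — after 2 steps the term is add(SSZ, mul(add(SZ, SZ), SSZ)), not yet normal

Reduction:
  start: mul(add(SSZ, SZ), SSZ)
  step 1: mul(S(add(SZ, SZ)), SSZ)
  step 2: add(SSZ, mul(add(SZ, SZ), SSZ))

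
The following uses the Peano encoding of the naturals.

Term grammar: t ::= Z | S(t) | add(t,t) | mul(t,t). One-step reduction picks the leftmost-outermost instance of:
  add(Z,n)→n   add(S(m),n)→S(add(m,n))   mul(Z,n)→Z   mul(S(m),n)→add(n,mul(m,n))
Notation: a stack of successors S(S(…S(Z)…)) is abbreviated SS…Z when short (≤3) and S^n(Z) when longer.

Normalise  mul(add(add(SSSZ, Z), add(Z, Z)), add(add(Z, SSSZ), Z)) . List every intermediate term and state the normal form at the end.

Answer: normal form = S^9(Z)  (in 40 steps)

Derivation:
  start: mul(add(add(SSSZ, Z), add(Z, Z)), add(add(Z, SSSZ), Z))
  [1] mul(add(S(add(SSZ, Z)), add(Z, Z)), add(add(Z, SSSZ), Z))
  [2] mul(S(add(add(SSZ, Z), add(Z, Z))), add(add(Z, SSSZ), Z))
  [3] add(add(add(Z, SSSZ), Z), mul(add(add(SSZ, Z), add(Z, Z)), add(add(Z, SSSZ), Z)))
  [4] add(add(SSSZ, Z), mul(add(add(SSZ, Z), add(Z, Z)), add(add(Z, SSSZ), Z)))
  [5] add(S(add(SSZ, Z)), mul(add(add(SSZ, Z), add(Z, Z)), add(add(Z, SSSZ), Z)))
  [6] S(add(add(SSZ, Z), mul(add(add(SSZ, Z), add(Z, Z)), add(add(Z, SSSZ), Z))))
  [7] S(add(S(add(SZ, Z)), mul(add(add(SSZ, Z), add(Z, Z)), add(add(Z, SSSZ), Z))))
  [8] S(S(add(add(SZ, Z), mul(add(add(SSZ, Z), add(Z, Z)), add(add(Z, SSSZ), Z)))))
  [9] S(S(add(S(add(Z, Z)), mul(add(add(SSZ, Z), add(Z, Z)), add(add(Z, SSSZ), Z)))))
  [10] S(S(S(add(add(Z, Z), mul(add(add(SSZ, Z), add(Z, Z)), add(add(Z, SSSZ), Z))))))
  [11] S(S(S(add(Z, mul(add(add(SSZ, Z), add(Z, Z)), add(add(Z, SSSZ), Z))))))
  [12] S(S(S(mul(add(add(SSZ, Z), add(Z, Z)), add(add(Z, SSSZ), Z)))))
  [13] S(S(S(mul(add(S(add(SZ, Z)), add(Z, Z)), add(add(Z, SSSZ), Z)))))
  [14] S(S(S(mul(S(add(add(SZ, Z), add(Z, Z))), add(add(Z, SSSZ), Z)))))
  [15] S(S(S(add(add(add(Z, SSSZ), Z), mul(add(add(SZ, Z), add(Z, Z)), add(add(Z, SSSZ), Z))))))
  [16] S(S(S(add(add(SSSZ, Z), mul(add(add(SZ, Z), add(Z, Z)), add(add(Z, SSSZ), Z))))))
  [17] S(S(S(add(S(add(SSZ, Z)), mul(add(add(SZ, Z), add(Z, Z)), add(add(Z, SSSZ), Z))))))
  [18] S(S(S(S(add(add(SSZ, Z), mul(add(add(SZ, Z), add(Z, Z)), add(add(Z, SSSZ), Z)))))))
  [19] S(S(S(S(add(S(add(SZ, Z)), mul(add(add(SZ, Z), add(Z, Z)), add(add(Z, SSSZ), Z)))))))
  [20] S(S(S(S(S(add(add(SZ, Z), mul(add(add(SZ, Z), add(Z, Z)), add(add(Z, SSSZ), Z))))))))
  [21] S(S(S(S(S(add(S(add(Z, Z)), mul(add(add(SZ, Z), add(Z, Z)), add(add(Z, SSSZ), Z))))))))
  [22] S(S(S(S(S(S(add(add(Z, Z), mul(add(add(SZ, Z), add(Z, Z)), add(add(Z, SSSZ), Z)))))))))
  [23] S(S(S(S(S(S(add(Z, mul(add(add(SZ, Z), add(Z, Z)), add(add(Z, SSSZ), Z)))))))))
  [24] S(S(S(S(S(S(mul(add(add(SZ, Z), add(Z, Z)), add(add(Z, SSSZ), Z))))))))
  [25] S(S(S(S(S(S(mul(add(S(add(Z, Z)), add(Z, Z)), add(add(Z, SSSZ), Z))))))))
  [26] S(S(S(S(S(S(mul(S(add(add(Z, Z), add(Z, Z))), add(add(Z, SSSZ), Z))))))))
  [27] S(S(S(S(S(S(add(add(add(Z, SSSZ), Z), mul(add(add(Z, Z), add(Z, Z)), add(add(Z, SSSZ), Z)))))))))
  [28] S(S(S(S(S(S(add(add(SSSZ, Z), mul(add(add(Z, Z), add(Z, Z)), add(add(Z, SSSZ), Z)))))))))
  [29] S(S(S(S(S(S(add(S(add(SSZ, Z)), mul(add(add(Z, Z), add(Z, Z)), add(add(Z, SSSZ), Z)))))))))
  [30] S(S(S(S(S(S(S(add(add(SSZ, Z), mul(add(add(Z, Z), add(Z, Z)), add(add(Z, SSSZ), Z))))))))))
  [31] S(S(S(S(S(S(S(add(S(add(SZ, Z)), mul(add(add(Z, Z), add(Z, Z)), add(add(Z, SSSZ), Z))))))))))
  [32] S(S(S(S(S(S(S(S(add(add(SZ, Z), mul(add(add(Z, Z), add(Z, Z)), add(add(Z, SSSZ), Z)))))))))))
  [33] S(S(S(S(S(S(S(S(add(S(add(Z, Z)), mul(add(add(Z, Z), add(Z, Z)), add(add(Z, SSSZ), Z)))))))))))
  [34] S(S(S(S(S(S(S(S(S(add(add(Z, Z), mul(add(add(Z, Z), add(Z, Z)), add(add(Z, SSSZ), Z))))))))))))
  [35] S(S(S(S(S(S(S(S(S(add(Z, mul(add(add(Z, Z), add(Z, Z)), add(add(Z, SSSZ), Z))))))))))))
  [36] S(S(S(S(S(S(S(S(S(mul(add(add(Z, Z), add(Z, Z)), add(add(Z, SSSZ), Z)))))))))))
  [37] S(S(S(S(S(S(S(S(S(mul(add(Z, add(Z, Z)), add(add(Z, SSSZ), Z)))))))))))
  [38] S(S(S(S(S(S(S(S(S(mul(add(Z, Z), add(add(Z, SSSZ), Z)))))))))))
  [39] S(S(S(S(S(S(S(S(S(mul(Z, add(add(Z, SSSZ), Z)))))))))))
  [40] S^9(Z)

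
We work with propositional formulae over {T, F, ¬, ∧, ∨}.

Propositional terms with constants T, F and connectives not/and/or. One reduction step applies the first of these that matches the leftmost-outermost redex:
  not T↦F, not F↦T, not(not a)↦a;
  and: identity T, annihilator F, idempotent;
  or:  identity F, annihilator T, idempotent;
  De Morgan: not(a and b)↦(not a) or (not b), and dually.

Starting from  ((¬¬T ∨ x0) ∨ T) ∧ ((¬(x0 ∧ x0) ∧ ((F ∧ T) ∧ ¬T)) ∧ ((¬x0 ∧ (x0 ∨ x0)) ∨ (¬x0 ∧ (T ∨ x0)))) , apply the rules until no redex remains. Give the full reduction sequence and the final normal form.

Answer: normal form = F  (in 8 steps)

Reduction:
  start: ((¬¬T ∨ x0) ∨ T) ∧ ((¬(x0 ∧ x0) ∧ ((F ∧ T) ∧ ¬T)) ∧ ((¬x0 ∧ (x0 ∨ x0)) ∨ (¬x0 ∧ (T ∨ x0))))
  step 1: T ∧ ((¬(x0 ∧ x0) ∧ ((F ∧ T) ∧ ¬T)) ∧ ((¬x0 ∧ (x0 ∨ x0)) ∨ (¬x0 ∧ (T ∨ x0))))
  step 2: (¬(x0 ∧ x0) ∧ ((F ∧ T) ∧ ¬T)) ∧ ((¬x0 ∧ (x0 ∨ x0)) ∨ (¬x0 ∧ (T ∨ x0)))
  step 3: ((¬x0 ∨ ¬x0) ∧ ((F ∧ T) ∧ ¬T)) ∧ ((¬x0 ∧ (x0 ∨ x0)) ∨ (¬x0 ∧ (T ∨ x0)))
  step 4: (¬x0 ∧ ((F ∧ T) ∧ ¬T)) ∧ ((¬x0 ∧ (x0 ∨ x0)) ∨ (¬x0 ∧ (T ∨ x0)))
  step 5: (¬x0 ∧ (F ∧ ¬T)) ∧ ((¬x0 ∧ (x0 ∨ x0)) ∨ (¬x0 ∧ (T ∨ x0)))
  step 6: (¬x0 ∧ F) ∧ ((¬x0 ∧ (x0 ∨ x0)) ∨ (¬x0 ∧ (T ∨ x0)))
  step 7: F ∧ ((¬x0 ∧ (x0 ∨ x0)) ∨ (¬x0 ∧ (T ∨ x0)))
  step 8: F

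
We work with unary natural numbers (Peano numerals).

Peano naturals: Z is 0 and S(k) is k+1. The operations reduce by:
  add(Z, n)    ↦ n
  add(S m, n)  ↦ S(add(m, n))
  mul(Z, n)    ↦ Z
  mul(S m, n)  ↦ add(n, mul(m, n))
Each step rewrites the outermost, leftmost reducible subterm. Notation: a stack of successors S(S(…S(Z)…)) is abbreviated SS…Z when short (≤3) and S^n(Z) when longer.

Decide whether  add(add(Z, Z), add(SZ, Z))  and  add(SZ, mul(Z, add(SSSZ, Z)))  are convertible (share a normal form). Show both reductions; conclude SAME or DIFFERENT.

Answer: SAME — A ⇓ SZ, B ⇓ SZ

Working:
Term A:
  start: add(add(Z, Z), add(SZ, Z))
  [1] add(Z, add(SZ, Z))
  [2] add(SZ, Z)
  [3] S(add(Z, Z))
  [4] SZ

Term B:
  start: add(SZ, mul(Z, add(SSSZ, Z)))
  [1] S(add(Z, mul(Z, add(SSSZ, Z))))
  [2] S(mul(Z, add(SSSZ, Z)))
  [3] SZ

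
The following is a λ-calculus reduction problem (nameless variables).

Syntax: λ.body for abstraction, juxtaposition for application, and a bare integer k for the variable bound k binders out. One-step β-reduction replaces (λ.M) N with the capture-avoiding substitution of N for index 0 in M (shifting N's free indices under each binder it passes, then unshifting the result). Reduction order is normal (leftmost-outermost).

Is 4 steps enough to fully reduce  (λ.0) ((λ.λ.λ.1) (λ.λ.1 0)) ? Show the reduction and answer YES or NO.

Answer: YES — reaches normal form λ.λ.1 in 2 ≤ 4 steps

Reduction:
  start: (λ.0) ((λ.λ.λ.1) (λ.λ.1 0))
  [1] (λ.λ.λ.1) (λ.λ.1 0)
  [2] λ.λ.1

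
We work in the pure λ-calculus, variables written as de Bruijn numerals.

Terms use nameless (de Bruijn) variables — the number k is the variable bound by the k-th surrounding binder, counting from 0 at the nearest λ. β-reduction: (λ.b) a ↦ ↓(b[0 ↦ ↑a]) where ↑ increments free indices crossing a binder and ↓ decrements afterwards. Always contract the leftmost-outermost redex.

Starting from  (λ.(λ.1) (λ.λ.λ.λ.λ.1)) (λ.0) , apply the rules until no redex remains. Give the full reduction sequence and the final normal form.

  start: (λ.(λ.1) (λ.λ.λ.λ.λ.1)) (λ.0)
  →1  (λ.λ.0) (λ.λ.λ.λ.λ.1)
  →2  λ.0

Answer: normal form = λ.0  (in 2 steps)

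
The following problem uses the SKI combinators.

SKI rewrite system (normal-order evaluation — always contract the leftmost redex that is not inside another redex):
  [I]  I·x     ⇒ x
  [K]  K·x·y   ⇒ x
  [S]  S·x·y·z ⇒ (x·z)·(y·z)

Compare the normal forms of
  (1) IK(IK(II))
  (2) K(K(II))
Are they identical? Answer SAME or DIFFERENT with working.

Term A:
  start: IK(IK(II))
  step 1: K(IK(II))
  step 2: K(K(II))
  step 3: K(KI)

Term B:
  start: K(K(II))
  step 1: K(KI)

Answer: SAME — A ⇓ K(KI), B ⇓ K(KI)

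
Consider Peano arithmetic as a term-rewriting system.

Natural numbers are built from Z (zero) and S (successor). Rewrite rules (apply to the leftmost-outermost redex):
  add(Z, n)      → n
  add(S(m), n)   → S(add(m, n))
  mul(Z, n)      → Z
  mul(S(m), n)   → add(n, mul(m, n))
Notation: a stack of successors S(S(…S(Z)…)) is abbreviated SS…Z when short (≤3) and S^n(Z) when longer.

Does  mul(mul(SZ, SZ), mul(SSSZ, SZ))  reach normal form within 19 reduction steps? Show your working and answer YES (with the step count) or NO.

  start: mul(mul(SZ, SZ), mul(SSSZ, SZ))
  →1  mul(add(SZ, mul(Z, SZ)), mul(SSSZ, SZ))
  →2  mul(S(add(Z, mul(Z, SZ))), mul(SSSZ, SZ))
  →3  add(mul(SSSZ, SZ), mul(add(Z, mul(Z, SZ)), mul(SSSZ, SZ)))
  →4  add(add(SZ, mul(SSZ, SZ)), mul(add(Z, mul(Z, SZ)), mul(SSSZ, SZ)))
  →5  add(S(add(Z, mul(SSZ, SZ))), mul(add(Z, mul(Z, SZ)), mul(SSSZ, SZ)))
  →6  S(add(add(Z, mul(SSZ, SZ)), mul(add(Z, mul(Z, SZ)), mul(SSSZ, SZ))))
  →7  S(add(mul(SSZ, SZ), mul(add(Z, mul(Z, SZ)), mul(SSSZ, SZ))))
  →8  S(add(add(SZ, mul(SZ, SZ)), mul(add(Z, mul(Z, SZ)), mul(SSSZ, SZ))))
  →9  S(add(S(add(Z, mul(SZ, SZ))), mul(add(Z, mul(Z, SZ)), mul(SSSZ, SZ))))
  →10  S(S(add(add(Z, mul(SZ, SZ)), mul(add(Z, mul(Z, SZ)), mul(SSSZ, SZ)))))
  →11  S(S(add(mul(SZ, SZ), mul(add(Z, mul(Z, SZ)), mul(SSSZ, SZ)))))
  →12  S(S(add(add(SZ, mul(Z, SZ)), mul(add(Z, mul(Z, SZ)), mul(SSSZ, SZ)))))
  →13  S(S(add(S(add(Z, mul(Z, SZ))), mul(add(Z, mul(Z, SZ)), mul(SSSZ, SZ)))))
  →14  S(S(S(add(add(Z, mul(Z, SZ)), mul(add(Z, mul(Z, SZ)), mul(SSSZ, SZ))))))
  →15  S(S(S(add(mul(Z, SZ), mul(add(Z, mul(Z, SZ)), mul(SSSZ, SZ))))))
  →16  S(S(S(add(Z, mul(add(Z, mul(Z, SZ)), mul(SSSZ, SZ))))))
  →17  S(S(S(mul(add(Z, mul(Z, SZ)), mul(SSSZ, SZ)))))
  →18  S(S(S(mul(mul(Z, SZ), mul(SSSZ, SZ)))))
  →19  S(S(S(mul(Z, mul(SSSZ, SZ)))))

Answer: NO — after 19 steps the term is S(S(S(mul(Z, mul(SSSZ, SZ))))), not yet normal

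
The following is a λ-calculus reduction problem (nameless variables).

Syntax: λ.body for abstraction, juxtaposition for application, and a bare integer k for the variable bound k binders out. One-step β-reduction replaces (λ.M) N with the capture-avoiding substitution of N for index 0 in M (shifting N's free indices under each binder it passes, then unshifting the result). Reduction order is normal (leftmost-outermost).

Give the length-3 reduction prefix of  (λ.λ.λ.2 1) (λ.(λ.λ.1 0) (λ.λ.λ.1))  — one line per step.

Answer: after 3 steps: λ.λ.λ.(λ.λ.λ.1) 0

Reduction:
  start: (λ.λ.λ.2 1) (λ.(λ.λ.1 0) (λ.λ.λ.1))
  step 1: λ.λ.(λ.(λ.λ.1 0) (λ.λ.λ.1)) 1
  step 2: λ.λ.(λ.λ.1 0) (λ.λ.λ.1)
  step 3: λ.λ.λ.(λ.λ.λ.1) 0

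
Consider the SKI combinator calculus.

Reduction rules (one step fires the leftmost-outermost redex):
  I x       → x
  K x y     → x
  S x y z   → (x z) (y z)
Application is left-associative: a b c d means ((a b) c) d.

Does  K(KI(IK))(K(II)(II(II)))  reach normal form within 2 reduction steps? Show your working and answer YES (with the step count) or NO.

Answer: YES — reaches normal form I in 2 ≤ 2 steps

Reduction:
  start: K(KI(IK))(K(II)(II(II)))
  step 1: KI(IK)
  step 2: I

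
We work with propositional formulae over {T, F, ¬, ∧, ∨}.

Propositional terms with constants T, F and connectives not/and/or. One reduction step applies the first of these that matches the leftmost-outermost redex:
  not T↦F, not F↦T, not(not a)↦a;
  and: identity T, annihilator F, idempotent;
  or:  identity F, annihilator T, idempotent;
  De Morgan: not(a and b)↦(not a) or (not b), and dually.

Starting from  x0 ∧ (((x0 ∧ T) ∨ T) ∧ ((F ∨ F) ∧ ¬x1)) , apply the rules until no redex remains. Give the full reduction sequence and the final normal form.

  start: x0 ∧ (((x0 ∧ T) ∨ T) ∧ ((F ∨ F) ∧ ¬x1))
  step 1: x0 ∧ (T ∧ ((F ∨ F) ∧ ¬x1))
  step 2: x0 ∧ ((F ∨ F) ∧ ¬x1)
  step 3: x0 ∧ (F ∧ ¬x1)
  step 4: x0 ∧ F
  step 5: F

Answer: normal form = F  (in 5 steps)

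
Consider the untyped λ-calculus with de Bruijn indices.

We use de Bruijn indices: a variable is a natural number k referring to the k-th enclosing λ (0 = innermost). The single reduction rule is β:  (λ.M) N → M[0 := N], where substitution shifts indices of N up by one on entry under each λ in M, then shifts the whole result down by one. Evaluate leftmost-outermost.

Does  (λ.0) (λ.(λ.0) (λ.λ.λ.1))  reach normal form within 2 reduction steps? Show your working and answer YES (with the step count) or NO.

  start: (λ.0) (λ.(λ.0) (λ.λ.λ.1))
  step 1: λ.(λ.0) (λ.λ.λ.1)
  step 2: λ.λ.λ.λ.1

Answer: YES — reaches normal form λ.λ.λ.λ.1 in 2 ≤ 2 steps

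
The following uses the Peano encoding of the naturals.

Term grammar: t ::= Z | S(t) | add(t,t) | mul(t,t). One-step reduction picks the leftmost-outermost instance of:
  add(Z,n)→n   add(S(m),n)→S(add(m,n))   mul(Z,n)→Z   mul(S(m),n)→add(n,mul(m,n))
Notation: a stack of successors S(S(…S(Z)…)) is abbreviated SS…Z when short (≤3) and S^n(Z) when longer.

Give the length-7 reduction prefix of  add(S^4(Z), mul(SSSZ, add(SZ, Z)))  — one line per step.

Answer: after 7 steps: S(S(S(S(add(S(add(Z, Z)), mul(SSZ, add(SZ, Z)))))))

Reduction:
  start: add(S^4(Z), mul(SSSZ, add(SZ, Z)))
  →1  S(add(SSSZ, mul(SSSZ, add(SZ, Z))))
  →2  S(S(add(SSZ, mul(SSSZ, add(SZ, Z)))))
  →3  S(S(S(add(SZ, mul(SSSZ, add(SZ, Z))))))
  →4  S(S(S(S(add(Z, mul(SSSZ, add(SZ, Z)))))))
  →5  S(S(S(S(mul(SSSZ, add(SZ, Z))))))
  →6  S(S(S(S(add(add(SZ, Z), mul(SSZ, add(SZ, Z)))))))
  →7  S(S(S(S(add(S(add(Z, Z)), mul(SSZ, add(SZ, Z)))))))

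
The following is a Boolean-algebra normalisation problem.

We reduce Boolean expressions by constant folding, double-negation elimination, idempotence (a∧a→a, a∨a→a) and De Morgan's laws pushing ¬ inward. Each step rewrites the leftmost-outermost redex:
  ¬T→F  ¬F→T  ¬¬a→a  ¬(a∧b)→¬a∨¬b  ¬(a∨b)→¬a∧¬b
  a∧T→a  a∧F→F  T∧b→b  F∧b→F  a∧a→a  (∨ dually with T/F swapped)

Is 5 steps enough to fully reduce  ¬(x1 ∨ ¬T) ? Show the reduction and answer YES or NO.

Answer: YES — reaches normal form ¬x1 in 3 ≤ 5 steps

Derivation:
  start: ¬(x1 ∨ ¬T)
  [1] ¬x1 ∧ ¬¬T
  [2] ¬x1 ∧ T
  [3] ¬x1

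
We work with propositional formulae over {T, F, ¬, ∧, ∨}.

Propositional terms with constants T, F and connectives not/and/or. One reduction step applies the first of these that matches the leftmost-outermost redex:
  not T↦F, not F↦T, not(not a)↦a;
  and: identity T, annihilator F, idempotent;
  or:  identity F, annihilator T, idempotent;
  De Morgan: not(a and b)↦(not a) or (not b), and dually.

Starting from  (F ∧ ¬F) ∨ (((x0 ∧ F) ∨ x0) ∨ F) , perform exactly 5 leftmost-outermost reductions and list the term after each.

  start: (F ∧ ¬F) ∨ (((x0 ∧ F) ∨ x0) ∨ F)
  [1] F ∨ (((x0 ∧ F) ∨ x0) ∨ F)
  [2] ((x0 ∧ F) ∨ x0) ∨ F
  [3] (x0 ∧ F) ∨ x0
  [4] F ∨ x0
  [5] x0

Answer: after 5 steps: x0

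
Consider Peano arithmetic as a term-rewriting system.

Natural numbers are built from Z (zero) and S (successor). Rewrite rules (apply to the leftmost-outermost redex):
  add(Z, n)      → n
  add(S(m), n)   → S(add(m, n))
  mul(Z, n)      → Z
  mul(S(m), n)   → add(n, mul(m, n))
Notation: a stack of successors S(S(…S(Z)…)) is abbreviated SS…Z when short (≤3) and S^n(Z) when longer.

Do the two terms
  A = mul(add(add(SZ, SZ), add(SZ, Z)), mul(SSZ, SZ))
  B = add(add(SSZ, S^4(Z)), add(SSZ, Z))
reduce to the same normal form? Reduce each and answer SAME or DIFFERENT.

Term A:
  start: mul(add(add(SZ, SZ), add(SZ, Z)), mul(SSZ, SZ))
  →1  mul(add(S(add(Z, SZ)), add(SZ, Z)), mul(SSZ, SZ))
  →2  mul(S(add(add(Z, SZ), add(SZ, Z))), mul(SSZ, SZ))
  →3  add(mul(SSZ, SZ), mul(add(add(Z, SZ), add(SZ, Z)), mul(SSZ, SZ)))
  →4  add(add(SZ, mul(SZ, SZ)), mul(add(add(Z, SZ), add(SZ, Z)), mul(SSZ, SZ)))
  →5  add(S(add(Z, mul(SZ, SZ))), mul(add(add(Z, SZ), add(SZ, Z)), mul(SSZ, SZ)))
  →6  S(add(add(Z, mul(SZ, SZ)), mul(add(add(Z, SZ), add(SZ, Z)), mul(SSZ, SZ))))
  →7  S(add(mul(SZ, SZ), mul(add(add(Z, SZ), add(SZ, Z)), mul(SSZ, SZ))))
  →8  S(add(add(SZ, mul(Z, SZ)), mul(add(add(Z, SZ), add(SZ, Z)), mul(SSZ, SZ))))
  →9  S(add(S(add(Z, mul(Z, SZ))), mul(add(add(Z, SZ), add(SZ, Z)), mul(SSZ, SZ))))
  →10  S(S(add(add(Z, mul(Z, SZ)), mul(add(add(Z, SZ), add(SZ, Z)), mul(SSZ, SZ)))))
  →11  S(S(add(mul(Z, SZ), mul(add(add(Z, SZ), add(SZ, Z)), mul(SSZ, SZ)))))
  →12  S(S(add(Z, mul(add(add(Z, SZ), add(SZ, Z)), mul(SSZ, SZ)))))
  →13  S(S(mul(add(add(Z, SZ), add(SZ, Z)), mul(SSZ, SZ))))
  →14  S(S(mul(add(SZ, add(SZ, Z)), mul(SSZ, SZ))))
  →15  S(S(mul(S(add(Z, add(SZ, Z))), mul(SSZ, SZ))))
  →16  S(S(add(mul(SSZ, SZ), mul(add(Z, add(SZ, Z)), mul(SSZ, SZ)))))
  →17  S(S(add(add(SZ, mul(SZ, SZ)), mul(add(Z, add(SZ, Z)), mul(SSZ, SZ)))))
  →18  S(S(add(S(add(Z, mul(SZ, SZ))), mul(add(Z, add(SZ, Z)), mul(SSZ, SZ)))))
  →19  S(S(S(add(add(Z, mul(SZ, SZ)), mul(add(Z, add(SZ, Z)), mul(SSZ, SZ))))))
  →20  S(S(S(add(mul(SZ, SZ), mul(add(Z, add(SZ, Z)), mul(SSZ, SZ))))))
  →21  S(S(S(add(add(SZ, mul(Z, SZ)), mul(add(Z, add(SZ, Z)), mul(SSZ, SZ))))))
  →22  S(S(S(add(S(add(Z, mul(Z, SZ))), mul(add(Z, add(SZ, Z)), mul(SSZ, SZ))))))
  →23  S(S(S(S(add(add(Z, mul(Z, SZ)), mul(add(Z, add(SZ, Z)), mul(SSZ, SZ)))))))
  →24  S(S(S(S(add(mul(Z, SZ), mul(add(Z, add(SZ, Z)), mul(SSZ, SZ)))))))
  →25  S(S(S(S(add(Z, mul(add(Z, add(SZ, Z)), mul(SSZ, SZ)))))))
  →26  S(S(S(S(mul(add(Z, add(SZ, Z)), mul(SSZ, SZ))))))
  →27  S(S(S(S(mul(add(SZ, Z), mul(SSZ, SZ))))))
  →28  S(S(S(S(mul(S(add(Z, Z)), mul(SSZ, SZ))))))
  →29  S(S(S(S(add(mul(SSZ, SZ), mul(add(Z, Z), mul(SSZ, SZ)))))))
  →30  S(S(S(S(add(add(SZ, mul(SZ, SZ)), mul(add(Z, Z), mul(SSZ, SZ)))))))
  →31  S(S(S(S(add(S(add(Z, mul(SZ, SZ))), mul(add(Z, Z), mul(SSZ, SZ)))))))
  →32  S(S(S(S(S(add(add(Z, mul(SZ, SZ)), mul(add(Z, Z), mul(SSZ, SZ))))))))
  →33  S(S(S(S(S(add(mul(SZ, SZ), mul(add(Z, Z), mul(SSZ, SZ))))))))
  →34  S(S(S(S(S(add(add(SZ, mul(Z, SZ)), mul(add(Z, Z), mul(SSZ, SZ))))))))
  →35  S(S(S(S(S(add(S(add(Z, mul(Z, SZ))), mul(add(Z, Z), mul(SSZ, SZ))))))))
  →36  S(S(S(S(S(S(add(add(Z, mul(Z, SZ)), mul(add(Z, Z), mul(SSZ, SZ)))))))))
  →37  S(S(S(S(S(S(add(mul(Z, SZ), mul(add(Z, Z), mul(SSZ, SZ)))))))))
  →38  S(S(S(S(S(S(add(Z, mul(add(Z, Z), mul(SSZ, SZ)))))))))
  →39  S(S(S(S(S(S(mul(add(Z, Z), mul(SSZ, SZ))))))))
  →40  S(S(S(S(S(S(mul(Z, mul(SSZ, SZ))))))))
  →41  S^6(Z)

Term B:
  start: add(add(SSZ, S^4(Z)), add(SSZ, Z))
  →1  add(S(add(SZ, S^4(Z))), add(SSZ, Z))
  →2  S(add(add(SZ, S^4(Z)), add(SSZ, Z)))
  →3  S(add(S(add(Z, S^4(Z))), add(SSZ, Z)))
  →4  S(S(add(add(Z, S^4(Z)), add(SSZ, Z))))
  →5  S(S(add(S^4(Z), add(SSZ, Z))))
  →6  S(S(S(add(SSSZ, add(SSZ, Z)))))
  →7  S(S(S(S(add(SSZ, add(SSZ, Z))))))
  →8  S(S(S(S(S(add(SZ, add(SSZ, Z)))))))
  →9  S(S(S(S(S(S(add(Z, add(SSZ, Z))))))))
  →10  S(S(S(S(S(S(add(SSZ, Z)))))))
  →11  S(S(S(S(S(S(S(add(SZ, Z))))))))
  →12  S(S(S(S(S(S(S(S(add(Z, Z)))))))))
  →13  S^8(Z)

Answer: DIFFERENT — A ⇓ S^6(Z), B ⇓ S^8(Z)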